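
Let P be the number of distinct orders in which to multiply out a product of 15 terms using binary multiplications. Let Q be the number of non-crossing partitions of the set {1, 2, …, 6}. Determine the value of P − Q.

Parenthesizations of m factors correspond to full binary trees with m leaves, counted by C_{m−1}; m = 15 gives C_14. So P = C_14 = 2674440.
The non-crossing partitions of [6] form a lattice of size C_6. So Q = C_6 = 132.
P − Q = 2674440 − 132 = 2674308.

2674308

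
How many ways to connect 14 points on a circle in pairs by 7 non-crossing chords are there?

429

Non-crossing perfect matchings of 2n points on a circle are counted by C_n; with 14 points, n = 7.
C_7 = C(14,7)/8 = 3432/8 = 429.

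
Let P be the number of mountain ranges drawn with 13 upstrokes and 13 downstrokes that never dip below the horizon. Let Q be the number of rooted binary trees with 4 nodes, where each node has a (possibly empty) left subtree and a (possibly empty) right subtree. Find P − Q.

A Dyck path with 13 up-steps and 13 down-steps has semilength 13, so there are C_13 of them. So P = C_13 = 742900.
Rooted binary trees with 4 nodes (each child slot possibly empty) number C_4. So Q = C_4 = 14.
P − Q = 742900 − 14 = 742886.

742886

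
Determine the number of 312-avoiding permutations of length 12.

For any fixed pattern of length 3, the pattern-avoiding permutations of [12] number C_12.
C_12 = C_11 · 2(2·11+1)/(11+2) = 58786 · 46/13 = 208012.

208012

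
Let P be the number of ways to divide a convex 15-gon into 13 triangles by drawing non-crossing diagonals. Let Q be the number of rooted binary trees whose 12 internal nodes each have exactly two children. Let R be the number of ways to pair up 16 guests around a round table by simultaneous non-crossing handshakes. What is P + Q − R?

949482

The number of triangulations of a 15-gon is the Catalan number C_13 (index = sides − 2). So P = C_13 = 742900.
Full binary trees with n internal nodes are counted by C_n; here n = 12. So Q = C_12 = 208012.
Non-crossing handshake pairings of 2n people are counted by C_n; 16 people gives n = 8. So R = C_8 = 1430.
P + Q − R = 742900 + 208012 − 1430 = 949482.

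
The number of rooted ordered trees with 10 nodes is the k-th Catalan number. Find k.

A rooted plane tree on 10 nodes has 9 edges, and such trees are counted by C_9.

9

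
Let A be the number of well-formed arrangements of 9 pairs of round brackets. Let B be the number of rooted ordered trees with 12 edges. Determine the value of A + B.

Balanced strings of n pairs of brackets are counted by C_n; here n = 9. So A = C_9 = 4862.
A rooted plane tree with 12 edges has 13 nodes, and the count is C_12. So B = C_12 = 208012.
A + B = 4862 + 208012 = 212874.

212874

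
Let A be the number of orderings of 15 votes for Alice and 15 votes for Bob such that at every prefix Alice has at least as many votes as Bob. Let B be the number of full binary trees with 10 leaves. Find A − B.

Ballot sequences with n votes each where one side never trails are Dyck words, counted by C_n; here n = 15. So A = C_15 = 9694845.
Full binary trees with 10 leaves have 10−1 = 9 internal nodes, so there are C_9 of them. So B = C_9 = 4862.
A − B = 9694845 − 4862 = 9689983.

9689983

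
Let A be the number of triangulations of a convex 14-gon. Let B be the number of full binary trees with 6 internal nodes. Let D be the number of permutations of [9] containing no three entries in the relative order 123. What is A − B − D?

A convex 14-gon is triangulated into 12 triangles, and the number of such triangulations is the Catalan number C_{14−2} = C_12. So A = C_12 = 208012.
The number of full binary trees on 6 internal nodes is the Catalan number C_6. So B = C_6 = 132.
For any fixed pattern of length 3, the pattern-avoiding permutations of [9] number C_9. So D = C_9 = 4862.
A − B − D = 208012 − 132 − 4862 = 203018.

203018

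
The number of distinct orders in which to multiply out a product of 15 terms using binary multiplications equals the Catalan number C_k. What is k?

14

Bracketing 15 factors into binary products is counted by C_{15−1} = C_14.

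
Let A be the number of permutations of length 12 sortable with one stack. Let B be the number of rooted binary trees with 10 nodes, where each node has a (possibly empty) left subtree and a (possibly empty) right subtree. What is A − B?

191216

By Knuth's characterisation, the stack-sortable permutations of length 12 are the 231-avoiders, numbering C_12. So A = C_12 = 208012.
There are C_n binary search tree shapes on n keys; with n = 10 that is C_10. So B = C_10 = 16796.
A − B = 208012 − 16796 = 191216.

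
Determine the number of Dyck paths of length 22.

58786

Dyck paths of semilength n (length 2n) are counted by C_n; here n = 11.
C_11 = 58786.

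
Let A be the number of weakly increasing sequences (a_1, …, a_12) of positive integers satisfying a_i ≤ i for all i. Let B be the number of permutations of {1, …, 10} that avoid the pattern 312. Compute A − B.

191216

Weakly increasing sequences with a_i ≤ i biject with Dyck paths of semilength 12, so there are C_12. So A = C_12 = 208012.
Permutations of [n] avoiding any single length-3 pattern are counted by C_n; here n = 10. So B = C_10 = 16796.
A − B = 208012 − 16796 = 191216.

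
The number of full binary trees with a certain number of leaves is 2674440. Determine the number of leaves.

15

Full binary trees with L leaves are counted by C_{L−1}. The Catalan number equal to 2674440 is C_14.
So the index is 14, and the number of leaves is 14 + 1 = 15.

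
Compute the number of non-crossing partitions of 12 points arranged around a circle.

The non-crossing partitions of [12] form a lattice of size C_12.
C_12 = 208012.

208012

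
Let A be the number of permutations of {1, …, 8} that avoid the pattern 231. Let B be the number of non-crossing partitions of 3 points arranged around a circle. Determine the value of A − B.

1425

For any fixed pattern of length 3, the pattern-avoiding permutations of [8] number C_8. So A = C_8 = 1430.
The non-crossing partitions of [3] form a lattice of size C_3. So B = C_3 = 5.
A − B = 1430 − 5 = 1425.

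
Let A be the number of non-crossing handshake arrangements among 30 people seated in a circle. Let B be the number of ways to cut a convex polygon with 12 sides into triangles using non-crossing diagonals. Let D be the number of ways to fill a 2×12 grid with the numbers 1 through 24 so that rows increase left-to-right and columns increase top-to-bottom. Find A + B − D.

Non-crossing handshake pairings of 2n people are counted by C_n; 30 people gives n = 15. So A = C_15 = 9694845.
A convex 12-gon is triangulated into 10 triangles, and the number of such triangulations is the Catalan number C_{12−2} = C_10. So B = C_10 = 16796.
Standard Young tableaux of shape 2×n are counted by C_n; here n = 12. So D = C_12 = 208012.
A + B − D = 9694845 + 16796 − 208012 = 9503629.

9503629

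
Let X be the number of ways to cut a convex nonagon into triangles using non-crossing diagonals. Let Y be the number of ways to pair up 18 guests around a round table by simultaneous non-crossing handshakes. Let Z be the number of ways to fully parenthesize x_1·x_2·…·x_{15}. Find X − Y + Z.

Triangulations of a convex m-gon are counted by C_{m−2}; with m = 9 this is C_7. So X = C_7 = 429.
Non-crossing handshake pairings of 2n people are counted by C_n; 18 people gives n = 9. So Y = C_9 = 4862.
Bracketing 15 factors into binary products is counted by C_{15−1} = C_14. So Z = C_14 = 2674440.
X − Y + Z = 429 − 4862 + 2674440 = 2670007.

2670007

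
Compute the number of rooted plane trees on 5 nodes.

A rooted plane tree on 5 nodes has 4 edges, and such trees are counted by C_4.
C_4 = C(8,4)/5 = 70/5 = 14.

14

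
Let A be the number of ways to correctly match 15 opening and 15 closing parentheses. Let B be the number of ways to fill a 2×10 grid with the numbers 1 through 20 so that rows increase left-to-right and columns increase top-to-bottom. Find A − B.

9678049

Balanced strings of n pairs of brackets are counted by C_n; here n = 15. So A = C_15 = 9694845.
Standard Young tableaux of shape 2×n are counted by C_n; here n = 10. So B = C_10 = 16796.
A − B = 9694845 − 16796 = 9678049.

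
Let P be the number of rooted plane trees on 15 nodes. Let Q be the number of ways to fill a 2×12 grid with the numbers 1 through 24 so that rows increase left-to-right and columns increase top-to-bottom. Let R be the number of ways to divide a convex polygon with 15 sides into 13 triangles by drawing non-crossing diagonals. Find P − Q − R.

1723528

A rooted plane tree on 15 nodes has 14 edges, and such trees are counted by C_14. So P = C_14 = 2674440.
Standard Young tableaux of shape 2×n are counted by C_n; here n = 12. So Q = C_12 = 208012.
Triangulations of a convex m-gon are counted by C_{m−2}; with m = 15 this is C_13. So R = C_13 = 742900.
P − Q − R = 2674440 − 208012 − 742900 = 1723528.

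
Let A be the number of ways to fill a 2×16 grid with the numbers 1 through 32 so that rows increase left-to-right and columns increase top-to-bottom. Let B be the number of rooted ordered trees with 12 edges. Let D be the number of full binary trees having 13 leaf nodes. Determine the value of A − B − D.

Standard Young tableaux of shape 2×n are counted by C_n; here n = 16. So A = C_16 = 35357670.
A rooted plane tree with 12 edges has 13 nodes, and the count is C_12. So B = C_12 = 208012.
Full binary trees with 13 leaves have 13−1 = 12 internal nodes, so there are C_12 of them. So D = C_12 = 208012.
A − B − D = 35357670 − 208012 − 208012 = 34941646.

34941646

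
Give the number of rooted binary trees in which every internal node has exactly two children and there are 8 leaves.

Full binary trees with 8 leaves have 8−1 = 7 internal nodes, so there are C_7 of them.
C_7 = C(14,7)/8 = 3432/8 = 429.

429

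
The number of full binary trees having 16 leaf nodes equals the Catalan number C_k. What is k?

Full binary trees with 16 leaves have 16−1 = 15 internal nodes, so there are C_15 of them.

15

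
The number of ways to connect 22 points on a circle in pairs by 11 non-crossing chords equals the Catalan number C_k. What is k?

11

Non-crossing perfect matchings of 2n points on a circle are counted by C_n; with 22 points, n = 11.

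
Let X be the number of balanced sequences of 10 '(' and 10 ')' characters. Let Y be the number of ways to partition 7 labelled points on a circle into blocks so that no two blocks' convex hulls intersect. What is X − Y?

16367

With 10 pairs the number of balanced bracket strings is the Catalan number C_10. So X = C_10 = 16796.
Non-crossing partitions of an n-element set are counted by C_n; here n = 7. So Y = C_7 = 429.
X − Y = 16796 − 429 = 16367.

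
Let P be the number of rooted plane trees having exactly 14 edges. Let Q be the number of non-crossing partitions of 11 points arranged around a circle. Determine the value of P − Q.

A rooted plane tree with 14 edges has 15 nodes, and the count is C_14. So P = C_14 = 2674440.
The non-crossing partitions of [11] form a lattice of size C_11. So Q = C_11 = 58786.
P − Q = 2674440 − 58786 = 2615654.

2615654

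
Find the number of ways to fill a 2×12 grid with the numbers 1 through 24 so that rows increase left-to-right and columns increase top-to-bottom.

Standard Young tableaux of shape 2×n are counted by C_n; here n = 12.
C_12 = 208012.

208012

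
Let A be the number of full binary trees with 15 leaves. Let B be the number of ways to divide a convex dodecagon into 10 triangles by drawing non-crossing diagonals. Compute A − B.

Full binary trees with 15 leaves have 15−1 = 14 internal nodes, so there are C_14 of them. So A = C_14 = 2674440.
The number of triangulations of a 12-gon is the Catalan number C_10 (index = sides − 2). So B = C_10 = 16796.
A − B = 2674440 − 16796 = 2657644.

2657644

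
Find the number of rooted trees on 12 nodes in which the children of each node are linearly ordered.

A rooted plane tree on 12 nodes has 11 edges, and such trees are counted by C_11.
C_11 = C(22,11)/12 = 705432/12 = 58786.

58786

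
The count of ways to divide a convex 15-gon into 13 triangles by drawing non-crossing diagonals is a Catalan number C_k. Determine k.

The number of triangulations of a 15-gon is the Catalan number C_13 (index = sides − 2).

13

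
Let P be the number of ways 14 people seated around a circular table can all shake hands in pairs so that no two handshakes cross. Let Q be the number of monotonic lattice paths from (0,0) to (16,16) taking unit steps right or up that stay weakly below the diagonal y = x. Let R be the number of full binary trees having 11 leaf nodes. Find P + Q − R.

With 14 = 2·7 people, non-crossing handshake pairings are non-crossing perfect matchings on a circle, counted by C_7. So P = C_7 = 429.
Sub-diagonal monotone paths from (0,0) to (16,16) biject with Dyck paths of semilength 16, giving C_16. So Q = C_16 = 35357670.
Full binary trees with 11 leaves have 11−1 = 10 internal nodes, so there are C_10 of them. So R = C_10 = 16796.
P + Q − R = 429 + 35357670 − 16796 = 35341303.

35341303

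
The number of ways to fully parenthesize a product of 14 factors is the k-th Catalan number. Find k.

Parenthesizations of m factors correspond to full binary trees with m leaves, counted by C_{m−1}; m = 14 gives C_13.

13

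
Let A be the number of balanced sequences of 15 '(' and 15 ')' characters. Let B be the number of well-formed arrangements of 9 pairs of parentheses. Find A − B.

A balanced arrangement of 15 bracket pairs is a Dyck word of semilength 15, so the count is C_15. So A = C_15 = 9694845.
With 9 pairs the number of balanced bracket strings is the Catalan number C_9. So B = C_9 = 4862.
A − B = 9694845 − 4862 = 9689983.

9689983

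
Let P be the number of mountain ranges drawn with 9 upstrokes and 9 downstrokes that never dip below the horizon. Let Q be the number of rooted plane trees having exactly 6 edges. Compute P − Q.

A Dyck path with 9 up-steps and 9 down-steps has semilength 9, so there are C_9 of them. So P = C_9 = 4862.
A rooted plane tree with 6 edges has 7 nodes, and the count is C_6. So Q = C_6 = 132.
P − Q = 4862 − 132 = 4730.

4730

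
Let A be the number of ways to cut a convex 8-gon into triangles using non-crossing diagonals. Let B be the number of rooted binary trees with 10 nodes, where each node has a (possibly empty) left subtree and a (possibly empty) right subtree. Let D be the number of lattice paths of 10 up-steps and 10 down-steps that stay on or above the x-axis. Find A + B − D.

The number of triangulations of an 8-gon is the Catalan number C_6 (index = sides − 2). So A = C_6 = 132.
Rooted binary trees with 10 nodes (each child slot possibly empty) number C_10. So B = C_10 = 16796.
A Dyck path with 10 up-steps and 10 down-steps has semilength 10, so there are C_10 of them. So D = C_10 = 16796.
A + B − D = 132 + 16796 − 16796 = 132.

132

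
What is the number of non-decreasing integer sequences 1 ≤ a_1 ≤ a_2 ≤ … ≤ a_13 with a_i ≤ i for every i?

Such sub-staircase sequences of length n are counted by C_n; here n = 13.
C_13 = C(26,13)/14 = 10400600/14 = 742900.

742900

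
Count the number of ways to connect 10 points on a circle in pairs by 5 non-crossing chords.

42

Pairing 10 circle points by 5 non-crossing chords gives C_5 matchings.
C_5 = C(10,5)/6 = 252/6 = 42.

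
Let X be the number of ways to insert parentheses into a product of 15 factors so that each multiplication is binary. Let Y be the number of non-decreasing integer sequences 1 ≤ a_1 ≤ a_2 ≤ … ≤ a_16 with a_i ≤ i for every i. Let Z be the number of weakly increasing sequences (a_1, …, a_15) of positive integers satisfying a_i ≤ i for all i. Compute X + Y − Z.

Parenthesizations of m factors correspond to full binary trees with m leaves, counted by C_{m−1}; m = 15 gives C_14. So X = C_14 = 2674440.
Weakly increasing sequences with a_i ≤ i biject with Dyck paths of semilength 16, so there are C_16. So Y = C_16 = 35357670.
Such sub-staircase sequences of length n are counted by C_n; here n = 15. So Z = C_15 = 9694845.
X + Y − Z = 2674440 + 35357670 − 9694845 = 28337265.

28337265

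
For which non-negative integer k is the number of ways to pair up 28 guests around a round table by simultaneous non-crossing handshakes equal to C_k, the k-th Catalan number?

Non-crossing handshake pairings of 2n people are counted by C_n; 28 people gives n = 14.

14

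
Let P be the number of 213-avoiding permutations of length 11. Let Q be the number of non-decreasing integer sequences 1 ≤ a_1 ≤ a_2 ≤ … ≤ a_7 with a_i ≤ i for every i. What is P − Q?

Permutations of [n] avoiding any single length-3 pattern are counted by C_n; here n = 11. So P = C_11 = 58786.
Weakly increasing sequences with a_i ≤ i biject with Dyck paths of semilength 7, so there are C_7. So Q = C_7 = 429.
P − Q = 58786 − 429 = 58357.

58357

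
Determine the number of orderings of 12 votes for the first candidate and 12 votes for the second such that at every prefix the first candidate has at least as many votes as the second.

Reading a vote for the leader as '(' and for the other as ')' turns such a sequence into a balanced string of 12 pairs, so the count is C_12.
C_12 = C(24,12)/13 = 2704156/13 = 208012.

208012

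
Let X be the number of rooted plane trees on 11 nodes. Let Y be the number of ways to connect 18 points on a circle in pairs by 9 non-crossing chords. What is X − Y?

Rooted ordered (plane) trees on m nodes have m−1 edges and are counted by C_{m−1}; m = 11 gives C_10. So X = C_10 = 16796.
Non-crossing perfect matchings of 2n points on a circle are counted by C_n; with 18 points, n = 9. So Y = C_9 = 4862.
X − Y = 16796 − 4862 = 11934.

11934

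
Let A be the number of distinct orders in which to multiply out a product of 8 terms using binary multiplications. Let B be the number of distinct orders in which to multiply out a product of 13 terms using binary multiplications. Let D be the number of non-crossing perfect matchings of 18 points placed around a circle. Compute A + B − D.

Bracketing 8 factors into binary products is counted by C_{8−1} = C_7. So A = C_7 = 429.
Ways to associate a product of 13 factors correspond to binary trees on 13 leaves, so the count is C_12. So B = C_12 = 208012.
Non-crossing perfect matchings of 2n points on a circle are counted by C_n; with 18 points, n = 9. So D = C_9 = 4862.
A + B − D = 429 + 208012 − 4862 = 203579.

203579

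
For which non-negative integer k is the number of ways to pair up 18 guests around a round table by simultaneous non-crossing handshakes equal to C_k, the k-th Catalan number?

9

Non-crossing handshake pairings of 2n people are counted by C_n; 18 people gives n = 9.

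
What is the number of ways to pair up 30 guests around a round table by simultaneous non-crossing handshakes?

9694845

Non-crossing handshake pairings of 2n people are counted by C_n; 30 people gives n = 15.
C_15 = C(30,15)/16 = 155117520/16 = 9694845.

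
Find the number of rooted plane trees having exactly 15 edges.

A rooted plane tree with 15 edges has 16 nodes, and the count is C_15.
C_15 = C(30,15)/16 = 155117520/16 = 9694845.

9694845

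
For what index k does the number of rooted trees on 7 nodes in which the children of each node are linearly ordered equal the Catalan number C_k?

Rooted ordered (plane) trees on m nodes have m−1 edges and are counted by C_{m−1}; m = 7 gives C_6.

6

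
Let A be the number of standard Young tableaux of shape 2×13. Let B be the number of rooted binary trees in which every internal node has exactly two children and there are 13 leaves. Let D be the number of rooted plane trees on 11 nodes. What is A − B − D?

By the hook-length formula (or a Dyck-path bijection), SYT of shape 2×13 number C_13. So A = C_13 = 742900.
Full binary trees with 13 leaves have 13−1 = 12 internal nodes, so there are C_12 of them. So B = C_12 = 208012.
A rooted plane tree on 11 nodes has 10 edges, and such trees are counted by C_10. So D = C_10 = 16796.
A − B − D = 742900 − 208012 − 16796 = 518092.

518092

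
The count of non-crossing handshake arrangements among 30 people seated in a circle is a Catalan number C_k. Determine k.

With 30 = 2·15 people, non-crossing handshake pairings are non-crossing perfect matchings on a circle, counted by C_15.

15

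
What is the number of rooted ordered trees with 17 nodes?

35357670

A rooted plane tree on 17 nodes has 16 edges, and such trees are counted by C_16.
C_16 = C(32,16)/17 = 601080390/17 = 35357670.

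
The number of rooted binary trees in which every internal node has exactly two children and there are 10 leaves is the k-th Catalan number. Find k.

9

Full binary trees with 10 leaves have 10−1 = 9 internal nodes, so there are C_9 of them.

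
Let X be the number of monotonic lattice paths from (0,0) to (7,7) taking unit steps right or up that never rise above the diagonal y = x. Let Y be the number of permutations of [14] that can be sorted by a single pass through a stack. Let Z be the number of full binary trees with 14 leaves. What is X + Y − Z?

Sub-diagonal monotone paths from (0,0) to (7,7) biject with Dyck paths of semilength 7, giving C_7. So X = C_7 = 429.
Stack-sortable permutations are exactly the 231-avoiding ones, counted by C_n; here n = 14. So Y = C_14 = 2674440.
A full binary tree with L leaves has L−1 internal nodes and is counted by C_{L−1}; L = 14 gives C_13. So Z = C_13 = 742900.
X + Y − Z = 429 + 2674440 − 742900 = 1931969.

1931969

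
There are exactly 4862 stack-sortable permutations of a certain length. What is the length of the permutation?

Stack-sortable permutations of [n] are counted by C_n. The Catalan number equal to 4862 is C_9.

9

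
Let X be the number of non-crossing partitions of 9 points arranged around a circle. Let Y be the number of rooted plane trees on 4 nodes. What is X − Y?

The non-crossing partitions of [9] form a lattice of size C_9. So X = C_9 = 4862.
A rooted plane tree on 4 nodes has 3 edges, and such trees are counted by C_3. So Y = C_3 = 5.
X − Y = 4862 − 5 = 4857.

4857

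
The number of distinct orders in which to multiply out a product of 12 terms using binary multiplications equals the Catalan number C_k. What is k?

11

Ways to associate a product of 12 factors correspond to binary trees on 12 leaves, so the count is C_11.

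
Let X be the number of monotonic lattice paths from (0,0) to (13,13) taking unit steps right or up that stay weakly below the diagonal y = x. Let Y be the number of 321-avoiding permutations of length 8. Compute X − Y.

Sub-diagonal monotone paths from (0,0) to (13,13) biject with Dyck paths of semilength 13, giving C_13. So X = C_13 = 742900.
Permutations of [n] avoiding any single length-3 pattern are counted by C_n; here n = 8. So Y = C_8 = 1430.
X − Y = 742900 − 1430 = 741470.

741470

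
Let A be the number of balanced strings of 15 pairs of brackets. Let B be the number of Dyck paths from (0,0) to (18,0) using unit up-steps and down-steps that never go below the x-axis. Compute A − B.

Balanced strings of n pairs of brackets are counted by C_n; here n = 15. So A = C_15 = 9694845.
Paths of 9 up- and 9 down-steps that never dip below the axis are Dyck paths; their count is C_9. So B = C_9 = 4862.
A − B = 9694845 − 4862 = 9689983.

9689983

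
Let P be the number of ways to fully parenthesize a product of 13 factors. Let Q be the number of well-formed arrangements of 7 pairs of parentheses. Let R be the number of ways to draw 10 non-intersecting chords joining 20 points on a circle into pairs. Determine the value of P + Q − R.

Ways to associate a product of 13 factors correspond to binary trees on 13 leaves, so the count is C_12. So P = C_12 = 208012.
With 7 pairs the number of balanced bracket strings is the Catalan number C_7. So Q = C_7 = 429.
Pairing 20 circle points by 10 non-crossing chords gives C_10 matchings. So R = C_10 = 16796.
P + Q − R = 208012 + 429 − 16796 = 191645.

191645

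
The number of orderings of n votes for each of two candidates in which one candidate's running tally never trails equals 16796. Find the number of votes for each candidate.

Such ballot sequences with n votes each are counted by C_n, and C_10 = 16796.

10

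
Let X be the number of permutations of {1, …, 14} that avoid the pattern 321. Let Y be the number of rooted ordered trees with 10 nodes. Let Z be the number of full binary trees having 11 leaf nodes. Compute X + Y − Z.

Permutations of [n] avoiding any single length-3 pattern are counted by C_n; here n = 14. So X = C_14 = 2674440.
A rooted plane tree on 10 nodes has 9 edges, and such trees are counted by C_9. So Y = C_9 = 4862.
Full binary trees with 11 leaves have 11−1 = 10 internal nodes, so there are C_10 of them. So Z = C_10 = 16796.
X + Y − Z = 2674440 + 4862 − 16796 = 2662506.

2662506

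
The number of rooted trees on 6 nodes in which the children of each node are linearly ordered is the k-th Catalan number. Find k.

5

Rooted ordered (plane) trees on m nodes have m−1 edges and are counted by C_{m−1}; m = 6 gives C_5.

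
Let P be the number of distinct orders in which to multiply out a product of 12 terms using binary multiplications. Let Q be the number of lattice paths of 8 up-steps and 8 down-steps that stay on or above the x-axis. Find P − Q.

57356

Ways to associate a product of 12 factors correspond to binary trees on 12 leaves, so the count is C_11. So P = C_11 = 58786.
Paths of 8 up- and 8 down-steps that never dip below the axis are Dyck paths; their count is C_8. So Q = C_8 = 1430.
P − Q = 58786 − 1430 = 57356.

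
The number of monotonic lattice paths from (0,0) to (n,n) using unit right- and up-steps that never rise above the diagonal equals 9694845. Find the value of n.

15

Such diagonal-avoiding paths in an n×n grid are counted by C_n. Since C_15 = 9694845, the index is 15.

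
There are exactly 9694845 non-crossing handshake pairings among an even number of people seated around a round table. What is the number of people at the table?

30

Non-crossing handshake pairings of 2n people are counted by C_n. The Catalan number equal to 9694845 is C_15.
So n = 15, and there are 2n = 30 people.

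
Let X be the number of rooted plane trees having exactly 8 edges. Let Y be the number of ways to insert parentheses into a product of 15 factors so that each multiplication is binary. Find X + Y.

2675870

Rooted ordered trees with n edges are counted by C_n; here n = 8. So X = C_8 = 1430.
Ways to associate a product of 15 factors correspond to binary trees on 15 leaves, so the count is C_14. So Y = C_14 = 2674440.
X + Y = 1430 + 2674440 = 2675870.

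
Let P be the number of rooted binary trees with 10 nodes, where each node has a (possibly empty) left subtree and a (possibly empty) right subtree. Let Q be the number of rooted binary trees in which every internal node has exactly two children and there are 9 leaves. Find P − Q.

15366

Binary trees (left/right distinguished) on n nodes are counted by C_n; here n = 10. So P = C_10 = 16796.
A full binary tree with L leaves has L−1 internal nodes and is counted by C_{L−1}; L = 9 gives C_8. So Q = C_8 = 1430.
P − Q = 16796 − 1430 = 15366.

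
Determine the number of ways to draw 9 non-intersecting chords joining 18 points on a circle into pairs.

4862

Non-crossing perfect matchings of 2n points on a circle are counted by C_n; with 18 points, n = 9.
C_9 = C_8 · 2(2·8+1)/(8+2) = 1430 · 34/10 = 4862.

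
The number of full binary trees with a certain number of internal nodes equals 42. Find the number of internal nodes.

5

Full binary trees with n internal nodes are counted by C_n. Since C_5 = 42, the index is 5.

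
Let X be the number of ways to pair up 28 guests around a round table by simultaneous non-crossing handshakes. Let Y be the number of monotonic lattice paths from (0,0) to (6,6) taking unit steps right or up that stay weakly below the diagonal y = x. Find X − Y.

2674308

Non-crossing handshake pairings of 2n people are counted by C_n; 28 people gives n = 14. So X = C_14 = 2674440.
Sub-diagonal monotone paths from (0,0) to (6,6) biject with Dyck paths of semilength 6, giving C_6. So Y = C_6 = 132.
X − Y = 2674440 − 132 = 2674308.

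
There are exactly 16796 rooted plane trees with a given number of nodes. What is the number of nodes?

Rooted ordered trees on m nodes are counted by C_{m−1}. Since C_10 = 16796, the index is 10.
So the index is 10, and the number of nodes is 10 + 1 = 11.

11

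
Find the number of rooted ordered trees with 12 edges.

A rooted plane tree with 12 edges has 13 nodes, and the count is C_12.
C_12 = C(24,12)/13 = 2704156/13 = 208012.

208012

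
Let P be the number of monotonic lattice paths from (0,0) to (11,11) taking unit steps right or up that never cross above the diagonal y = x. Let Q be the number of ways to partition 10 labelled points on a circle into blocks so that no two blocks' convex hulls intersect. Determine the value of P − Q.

Sub-diagonal monotone paths from (0,0) to (11,11) biject with Dyck paths of semilength 11, giving C_11. So P = C_11 = 58786.
The non-crossing partitions of [10] form a lattice of size C_10. So Q = C_10 = 16796.
P − Q = 58786 − 16796 = 41990.

41990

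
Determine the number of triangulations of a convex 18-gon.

The number of triangulations of an 18-gon is the Catalan number C_16 (index = sides − 2).
C_16 = 35357670.

35357670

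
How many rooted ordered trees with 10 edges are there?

A rooted plane tree with 10 edges has 11 nodes, and the count is C_10.
C_10 = 16796.

16796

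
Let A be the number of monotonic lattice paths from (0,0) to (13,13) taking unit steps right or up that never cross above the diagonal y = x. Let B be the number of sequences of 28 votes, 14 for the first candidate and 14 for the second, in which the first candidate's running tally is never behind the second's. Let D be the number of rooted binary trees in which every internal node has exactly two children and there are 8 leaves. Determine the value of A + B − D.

3416911

Sub-diagonal monotone paths from (0,0) to (13,13) biject with Dyck paths of semilength 13, giving C_13. So A = C_13 = 742900.
Reading a vote for the leader as '(' and for the other as ')' turns such a sequence into a balanced string of 14 pairs, so the count is C_14. So B = C_14 = 2674440.
Full binary trees with 8 leaves have 8−1 = 7 internal nodes, so there are C_7 of them. So D = C_7 = 429.
A + B − D = 742900 + 2674440 − 429 = 3416911.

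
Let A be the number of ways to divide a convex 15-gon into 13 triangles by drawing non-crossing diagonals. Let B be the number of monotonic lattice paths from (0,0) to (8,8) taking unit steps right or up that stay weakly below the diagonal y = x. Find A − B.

741470

A convex 15-gon is triangulated into 13 triangles, and the number of such triangulations is the Catalan number C_{15−2} = C_13. So A = C_13 = 742900.
Monotone paths in an n×n grid that stay weakly below the diagonal are counted by C_n; here n = 8. So B = C_8 = 1430.
A − B = 742900 − 1430 = 741470.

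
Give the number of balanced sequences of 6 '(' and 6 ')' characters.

132

A balanced arrangement of 6 bracket pairs is a Dyck word of semilength 6, so the count is C_6.
C_6 = 132.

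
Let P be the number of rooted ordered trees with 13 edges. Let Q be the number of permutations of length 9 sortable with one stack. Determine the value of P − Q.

Rooted ordered trees with n edges are counted by C_n; here n = 13. So P = C_13 = 742900.
By Knuth's characterisation, the stack-sortable permutations of length 9 are the 231-avoiders, numbering C_9. So Q = C_9 = 4862.
P − Q = 742900 − 4862 = 738038.

738038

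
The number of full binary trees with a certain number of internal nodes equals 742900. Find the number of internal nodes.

13

Full binary trees with n internal nodes are counted by C_n. Since C_13 = 742900, the index is 13.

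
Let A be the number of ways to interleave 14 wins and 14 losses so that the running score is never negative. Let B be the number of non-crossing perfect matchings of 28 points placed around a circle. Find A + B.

5348880

Reading a vote for the leader as '(' and for the other as ')' turns such a sequence into a balanced string of 14 pairs, so the count is C_14. So A = C_14 = 2674440.
Pairing 28 circle points by 14 non-crossing chords gives C_14 matchings. So B = C_14 = 2674440.
A + B = 2674440 + 2674440 = 5348880.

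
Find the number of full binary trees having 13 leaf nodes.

208012

A full binary tree with L leaves has L−1 internal nodes and is counted by C_{L−1}; L = 13 gives C_12.
C_12 = 208012.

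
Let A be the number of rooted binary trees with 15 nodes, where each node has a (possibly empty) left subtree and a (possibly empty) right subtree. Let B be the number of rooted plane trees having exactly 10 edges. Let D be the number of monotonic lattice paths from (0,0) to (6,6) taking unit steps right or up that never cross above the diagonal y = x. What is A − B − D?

9677917

Rooted binary trees with 15 nodes (each child slot possibly empty) number C_15. So A = C_15 = 9694845.
Rooted ordered trees with n edges are counted by C_n; here n = 10. So B = C_10 = 16796.
Monotone paths in an n×n grid that stay weakly below the diagonal are counted by C_n; here n = 6. So D = C_6 = 132.
A − B − D = 9694845 − 16796 − 132 = 9677917.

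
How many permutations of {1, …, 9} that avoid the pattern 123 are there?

For any fixed pattern of length 3, the pattern-avoiding permutations of [9] number C_9.
C_9 = 4862.

4862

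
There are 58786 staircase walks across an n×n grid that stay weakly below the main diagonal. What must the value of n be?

11

Such diagonal-avoiding paths in an n×n grid are counted by C_n, and C_11 = 58786.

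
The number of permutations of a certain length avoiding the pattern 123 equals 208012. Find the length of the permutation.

Permutations of [n] avoiding a fixed length-3 pattern are counted by C_n. The Catalan number equal to 208012 is C_12.

12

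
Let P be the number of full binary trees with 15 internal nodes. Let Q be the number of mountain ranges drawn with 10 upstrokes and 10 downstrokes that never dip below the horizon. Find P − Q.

9678049

Full binary trees with n internal nodes are counted by C_n; here n = 15. So P = C_15 = 9694845.
Dyck paths of semilength n (length 2n) are counted by C_n; here n = 10. So Q = C_10 = 16796.
P − Q = 9694845 − 16796 = 9678049.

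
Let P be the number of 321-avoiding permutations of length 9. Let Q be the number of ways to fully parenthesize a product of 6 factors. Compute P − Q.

4820

For any fixed pattern of length 3, the pattern-avoiding permutations of [9] number C_9. So P = C_9 = 4862.
Bracketing 6 factors into binary products is counted by C_{6−1} = C_5. So Q = C_5 = 42.
P − Q = 4862 − 42 = 4820.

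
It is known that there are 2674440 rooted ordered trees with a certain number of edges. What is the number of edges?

Rooted ordered trees with n edges are counted by C_n; 2674440 = C_14.

14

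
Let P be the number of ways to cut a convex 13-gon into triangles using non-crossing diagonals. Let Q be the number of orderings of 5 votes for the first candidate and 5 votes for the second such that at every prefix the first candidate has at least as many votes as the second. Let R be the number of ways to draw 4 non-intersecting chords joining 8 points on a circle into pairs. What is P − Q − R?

58730

Triangulations of a convex m-gon are counted by C_{m−2}; with m = 13 this is C_11. So P = C_11 = 58786.
Ballot sequences with n votes each where one side never trails are Dyck words, counted by C_n; here n = 5. So Q = C_5 = 42.
Non-crossing perfect matchings of 2n points on a circle are counted by C_n; with 8 points, n = 4. So R = C_4 = 14.
P − Q − R = 58786 − 42 − 14 = 58730.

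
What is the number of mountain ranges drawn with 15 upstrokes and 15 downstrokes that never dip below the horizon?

A Dyck path with 15 up-steps and 15 down-steps has semilength 15, so there are C_15 of them.
C_15 = 9694845.

9694845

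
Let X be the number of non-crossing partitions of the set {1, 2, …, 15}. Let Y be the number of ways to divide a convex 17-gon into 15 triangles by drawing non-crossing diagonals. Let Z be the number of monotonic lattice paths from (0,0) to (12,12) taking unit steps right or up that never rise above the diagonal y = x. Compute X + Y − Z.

Non-crossing partitions of an n-element set are counted by C_n; here n = 15. So X = C_15 = 9694845.
A convex 17-gon is triangulated into 15 triangles, and the number of such triangulations is the Catalan number C_{17−2} = C_15. So Y = C_15 = 9694845.
Monotone paths in an n×n grid that stay weakly below the diagonal are counted by C_n; here n = 12. So Z = C_12 = 208012.
X + Y − Z = 9694845 + 9694845 − 208012 = 19181678.

19181678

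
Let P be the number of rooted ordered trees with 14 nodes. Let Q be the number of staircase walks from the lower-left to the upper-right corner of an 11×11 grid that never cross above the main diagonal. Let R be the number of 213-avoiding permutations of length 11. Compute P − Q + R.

742900

A rooted plane tree on 14 nodes has 13 edges, and such trees are counted by C_13. So P = C_13 = 742900.
Sub-diagonal monotone paths from (0,0) to (11,11) biject with Dyck paths of semilength 11, giving C_11. So Q = C_11 = 58786.
Permutations of [n] avoiding any single length-3 pattern are counted by C_n; here n = 11. So R = C_11 = 58786.
P − Q + R = 742900 − 58786 + 58786 = 742900.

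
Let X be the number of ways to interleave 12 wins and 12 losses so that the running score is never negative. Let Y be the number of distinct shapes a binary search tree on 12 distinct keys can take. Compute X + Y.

Ballot sequences with n votes each where one side never trails are Dyck words, counted by C_n; here n = 12. So X = C_12 = 208012.
Binary trees (left/right distinguished) on n nodes are counted by C_n; here n = 12. So Y = C_12 = 208012.
X + Y = 208012 + 208012 = 416024.

416024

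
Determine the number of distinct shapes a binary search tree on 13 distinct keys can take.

742900

Binary trees (left/right distinguished) on n nodes are counted by C_n; here n = 13.
C_13 = 742900.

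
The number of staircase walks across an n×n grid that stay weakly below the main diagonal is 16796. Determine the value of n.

Such diagonal-avoiding paths in an n×n grid are counted by C_n. The Catalan number equal to 16796 is C_10.

10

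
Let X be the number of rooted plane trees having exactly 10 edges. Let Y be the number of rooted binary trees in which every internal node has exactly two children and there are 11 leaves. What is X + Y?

33592

Rooted ordered trees with n edges are counted by C_n; here n = 10. So X = C_10 = 16796.
Full binary trees with 11 leaves have 11−1 = 10 internal nodes, so there are C_10 of them. So Y = C_10 = 16796.
X + Y = 16796 + 16796 = 33592.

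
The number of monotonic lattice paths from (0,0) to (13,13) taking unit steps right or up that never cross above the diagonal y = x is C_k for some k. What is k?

Sub-diagonal monotone paths from (0,0) to (13,13) biject with Dyck paths of semilength 13, giving C_13.

13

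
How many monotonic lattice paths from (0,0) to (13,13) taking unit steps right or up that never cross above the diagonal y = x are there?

742900

Sub-diagonal monotone paths from (0,0) to (13,13) biject with Dyck paths of semilength 13, giving C_13.
C_13 = C_12 · 2(2·12+1)/(12+2) = 208012 · 50/14 = 742900.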